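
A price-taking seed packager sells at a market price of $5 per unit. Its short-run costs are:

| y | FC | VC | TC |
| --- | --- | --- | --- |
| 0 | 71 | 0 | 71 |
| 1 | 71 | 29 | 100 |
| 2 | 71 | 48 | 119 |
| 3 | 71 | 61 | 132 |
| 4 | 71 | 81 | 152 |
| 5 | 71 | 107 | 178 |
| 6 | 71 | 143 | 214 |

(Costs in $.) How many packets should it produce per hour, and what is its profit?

Tabulate TR − TC: y=0: -71; y=1: -95; y=2: -109; y=3: -117; y=4: -132; y=5: -153; y=6: -184.
Profit is highest at y = 0. Equivalently, the lowest AVC in the table is 81/4 ≈ $20.25 at y = 4, and P = $5 falls below it — price never covers variable cost, so the firm shuts down and loses only its fixed cost.

y = 0 (shut down); profit = -$71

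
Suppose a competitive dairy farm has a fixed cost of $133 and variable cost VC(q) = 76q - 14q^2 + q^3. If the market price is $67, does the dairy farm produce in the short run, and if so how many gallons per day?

Variable cost is VC = 76q - 14q^2 + q^3, so AVC = VC/q = 76 - 14q + q^2 and MC = dTC/dq = 76 - 28q + 3q^2.
The AVC parabola has its vertex at q = 14/2 = 7, where AVC = 76 - 14·7 + 7^2 = $27.
Because $67 ≥ $27, revenue can cover variable cost; the firm operates.
Set P = MC: 67 = 76 - 28q + 3q^2 → 9 - 28q + 3q^2 = 0. The roots are q = 1/3 and q = 9; the profit-maximizing output is on the rising part of MC, so q* = 9.
Check: AVC at q = 9 is $31 ≤ P, so revenue covers variable cost.
Profit = P·q − TC = 67·9 − 412 = $191.

Produce at q = 9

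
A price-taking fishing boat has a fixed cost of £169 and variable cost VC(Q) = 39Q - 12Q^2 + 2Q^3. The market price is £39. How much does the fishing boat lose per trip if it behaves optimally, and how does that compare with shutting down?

Profit = -£105 at Q = 4

AVC = 39 - 12Q + 2Q^2; min AVC = £21 at Q = 3. Since P = £39 ≥ min AVC, the firm produces.
With MC = 39 - 24Q + 6Q^2, P = MC on the upward-sloping part at Q* = 4.
TR = 39·4 = 156. TC = 169 + 92 = 261. Profit = 156 − 261 = -£105.
That loss of £105 beats the £169 the firm would lose by shutting down; producing recovers £64 of fixed cost.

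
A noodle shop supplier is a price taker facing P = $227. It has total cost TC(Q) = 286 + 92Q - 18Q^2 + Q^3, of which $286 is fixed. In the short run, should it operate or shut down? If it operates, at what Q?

Produce at Q = 15

Variable cost is VC = 92Q - 18Q^2 + Q^3, so AVC = VC/Q = 92 - 18Q + Q^2 and MC = dTC/dQ = 92 - 36Q + 3Q^2.
AVC hits its minimum where MC = AVC, at Q = 9, giving min AVC = 92 - 18·9 + 9^2 = $11.
Because $227 ≥ $11, revenue can cover variable cost; the firm operates.
Set P = MC: 227 = 92 - 36Q + 3Q^2 → -135 - 36Q + 3Q^2 = 0. The roots are Q = -3 and Q = 15; the profit-maximizing output is on the rising part of MC, so Q* = 15.
Check: AVC at Q = 15 is $47 ≤ P, so revenue covers variable cost.
Profit = P·Q − TC = 227·15 − 991 = $2414.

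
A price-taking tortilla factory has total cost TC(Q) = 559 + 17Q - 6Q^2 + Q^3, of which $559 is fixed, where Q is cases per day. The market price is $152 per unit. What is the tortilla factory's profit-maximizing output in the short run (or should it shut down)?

Strip out fixed cost: VC = 17Q - 6Q^2 + Q^3. Then AVC = 17 - 6Q + Q^2 and MC = 17 - 12Q + 3Q^2.
The AVC parabola has its vertex at Q = 6/2 = 3, where AVC = 17 - 6·3 + 3^2 = $8.
Because $152 ≥ $8, revenue can cover variable cost; the firm operates.
P = MC gives -135 - 12Q + 3Q^2 = 0, with roots -5 and 9. Take the larger (rising MC): Q* = 9.
Check: AVC at Q = 9 is $44 ≤ P, so revenue covers variable cost.
Profit = P·Q − TC = 152·9 − 955 = $413.

Produce at Q = 9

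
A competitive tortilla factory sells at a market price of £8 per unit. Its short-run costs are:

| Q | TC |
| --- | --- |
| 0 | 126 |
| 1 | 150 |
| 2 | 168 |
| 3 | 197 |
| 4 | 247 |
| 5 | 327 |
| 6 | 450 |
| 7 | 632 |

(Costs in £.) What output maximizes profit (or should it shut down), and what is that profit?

Q = 0 (shut down); profit = -£126

Tabulate TR − TC: Q=0: -126; Q=1: -142; Q=2: -152; Q=3: -173; Q=4: -215; Q=5: -287; Q=6: -402; Q=7: -576.
Profit is highest at Q = 0. Equivalently, the lowest AVC in the table is 42/2 ≈ £21 at Q = 2, and P = £8 falls below it — price never covers variable cost, so the firm shuts down and loses only its fixed cost.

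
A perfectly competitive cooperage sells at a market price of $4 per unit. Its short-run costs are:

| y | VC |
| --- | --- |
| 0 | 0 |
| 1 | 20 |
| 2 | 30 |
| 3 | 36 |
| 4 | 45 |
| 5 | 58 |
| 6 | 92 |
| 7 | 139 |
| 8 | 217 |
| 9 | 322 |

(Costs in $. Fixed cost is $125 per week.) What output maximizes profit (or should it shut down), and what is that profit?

Profit at each row (π = 4y − TC): y=0: -125; y=1: -141; y=2: -147; y=3: -149; y=4: -154; y=5: -163; y=6: -193; y=7: -236; y=8: -310; y=9: -411.
Profit is highest at y = 0. Equivalently, the lowest AVC in the table is 45/4 ≈ $11.25 at y = 4, and P = $4 falls below it — price never covers variable cost, so the firm shuts down and loses only its fixed cost.

y = 0 (shut down); profit = -$125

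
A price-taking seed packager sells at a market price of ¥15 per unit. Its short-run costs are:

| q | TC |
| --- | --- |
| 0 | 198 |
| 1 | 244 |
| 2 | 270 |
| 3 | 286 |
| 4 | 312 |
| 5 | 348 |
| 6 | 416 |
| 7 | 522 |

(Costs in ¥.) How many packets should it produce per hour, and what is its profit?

q = 0 (shut down); profit = -¥198

Compute π = P·q − TC at each output: q=0: -198; q=1: -229; q=2: -240; q=3: -241; q=4: -252; q=5: -273; q=6: -326; q=7: -417.
Profit is highest at q = 0. Equivalently, the lowest AVC in the table is 114/4 ≈ ¥28.50 at q = 4, and P = ¥15 falls below it — price never covers variable cost, so the firm shuts down and loses only its fixed cost.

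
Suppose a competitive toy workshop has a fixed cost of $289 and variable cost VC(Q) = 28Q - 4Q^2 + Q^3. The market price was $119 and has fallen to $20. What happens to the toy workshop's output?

MC = 28 - 8Q + 3Q^2; the shutdown threshold is min AVC = $24 (at Q = 2).
At P = $119 ≥ min AVC, set P = MC on the rising branch: Q = 7.
At P = $20 < min AVC = $24, price no longer covers variable cost at any output, so the firm shuts down: Q = 0.

Output falls from 7 to 0 (the firm shuts down)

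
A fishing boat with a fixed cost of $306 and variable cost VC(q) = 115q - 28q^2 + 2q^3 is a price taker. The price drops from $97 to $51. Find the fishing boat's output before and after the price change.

AVC = 115 - 28q + 2q^2, minimized at q = 7 where min AVC = $17. MC = 115 - 56q + 6q^2.
With P = $97 above the shutdown price, P = MC gives q = 9.
At P = $51 ≥ min AVC, set P = MC: q = 8. The firm stays open but cuts output.

Output falls from 9 to 8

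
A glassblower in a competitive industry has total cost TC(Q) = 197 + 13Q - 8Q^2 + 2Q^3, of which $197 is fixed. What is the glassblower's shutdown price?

$5 per unit

Short-run supply begins at min AVC. From VC = 13Q - 8Q^2 + 2Q^3, AVC = 13 - 8Q + 2Q^2.
dAVC/dQ = -8 + 4Q = 0 gives Q = 2. min AVC = 13 - 8·2 + 2·2^2 = 5.
So the shutdown price is $5.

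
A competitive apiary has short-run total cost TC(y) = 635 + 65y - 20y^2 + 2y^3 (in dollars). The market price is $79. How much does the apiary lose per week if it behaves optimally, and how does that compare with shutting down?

AVC = 65 - 20y + 2y^2 has its minimum $15 at y = 5; price $79 clears that bar, so the firm operates.
With MC = 65 - 40y + 6y^2, P = MC on the upward-sloping part at y* = 7.
TR = 79·7 = 553. TC = 635 + 161 = 796. Profit = 553 − 796 = -$243.
By producing, the firm covers all variable cost plus $392 of fixed cost; shutting down would lose the full $635.

Profit = -$243 at y = 7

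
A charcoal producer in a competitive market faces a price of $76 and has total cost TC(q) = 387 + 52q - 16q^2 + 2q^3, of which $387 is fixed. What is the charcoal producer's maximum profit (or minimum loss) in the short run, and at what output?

Profit = -$99 at q = 6

AVC = 52 - 16q + 2q^2 has its minimum $20 at q = 4; price $76 clears that bar, so the firm operates.
With MC = 52 - 32q + 6q^2, P = MC on the upward-sloping part at q* = 6.
TR = 76·6 = 456. TC = 387 + 168 = 555. Profit = 456 − 555 = -$99.
By producing, the firm covers all variable cost plus $288 of fixed cost; shutting down would lose the full $387.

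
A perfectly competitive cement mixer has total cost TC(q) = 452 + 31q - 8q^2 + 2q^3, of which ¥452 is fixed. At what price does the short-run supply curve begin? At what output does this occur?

¥23 per unit, at q = 2

Short-run supply begins at min AVC. From VC = 31q - 8q^2 + 2q^3, AVC = 31 - 8q + 2q^2.
At the minimum of AVC, MC = AVC. MC = 31 - 16q + 6q^2; setting MC = AVC gives 4q^2 - 8q = 0, so q = 2. min AVC = 23.
So the shutdown price is ¥23.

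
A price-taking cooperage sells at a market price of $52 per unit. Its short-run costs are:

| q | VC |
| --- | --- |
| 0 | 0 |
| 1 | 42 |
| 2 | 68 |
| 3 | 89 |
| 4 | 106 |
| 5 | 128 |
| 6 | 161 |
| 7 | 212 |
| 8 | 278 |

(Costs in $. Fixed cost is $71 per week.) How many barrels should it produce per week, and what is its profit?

Compute π = P·q − TC at each output: q=0: -71; q=1: -61; q=2: -35; q=3: -4; q=4: 31; q=5: 61; q=6: 80; q=7: 81; q=8: 67.
Profit is maximized at q = 7. AVC there is 212/7 = $30.29 ≤ P, so producing beats shutting down (which would give -$71).

q = 7; profit = $81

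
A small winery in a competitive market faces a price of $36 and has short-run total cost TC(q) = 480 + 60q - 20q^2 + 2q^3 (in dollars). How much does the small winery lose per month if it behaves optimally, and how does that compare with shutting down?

Profit = -$336 at q = 6

AVC = 60 - 20q + 2q^2 has its minimum $10 at q = 5; price $36 clears that bar, so the firm operates.
With MC = 60 - 40q + 6q^2, P = MC on the upward-sloping part at q* = 6.
TR = 36·6 = 216. TC = 480 + 72 = 552. Profit = 216 − 552 = -$336.
That loss of $336 beats the $480 the firm would lose by shutting down; producing recovers $144 of fixed cost.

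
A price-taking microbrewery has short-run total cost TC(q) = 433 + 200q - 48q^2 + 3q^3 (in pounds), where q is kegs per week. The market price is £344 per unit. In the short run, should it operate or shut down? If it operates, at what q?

Variable cost is VC = 200q - 48q^2 + 3q^3, so AVC = VC/q = 200 - 48q + 3q^2 and MC = dTC/dq = 200 - 96q + 9q^2.
AVC hits its minimum where MC = AVC, at q = 8, giving min AVC = 200 - 48·8 + 3·8^2 = £8.
Since P = £344 ≥ min AVC = £8, price covers variable cost and the firm should produce.
Solving P = MC: -144 - 96q + 9q^2 = 0 ⇒ q = -4/3 or 12. On the upward-sloping branch, q* = 12.
Check: AVC at q = 12 is £56 ≤ P, so revenue covers variable cost.
Profit = P·q − TC = 344·12 − 1105 = £3023.

Produce at q = 12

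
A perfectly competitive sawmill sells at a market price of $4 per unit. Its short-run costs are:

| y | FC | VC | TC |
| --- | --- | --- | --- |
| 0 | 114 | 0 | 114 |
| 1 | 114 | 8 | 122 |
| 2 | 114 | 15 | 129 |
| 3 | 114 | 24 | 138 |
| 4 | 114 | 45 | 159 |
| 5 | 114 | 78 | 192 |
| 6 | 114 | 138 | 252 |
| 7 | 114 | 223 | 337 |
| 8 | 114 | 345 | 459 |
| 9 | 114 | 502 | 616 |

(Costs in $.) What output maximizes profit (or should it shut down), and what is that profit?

y = 0 (shut down); profit = -$114

Tabulate TR − TC: y=0: -114; y=1: -118; y=2: -121; y=3: -126; y=4: -143; y=5: -172; y=6: -228; y=7: -309; y=8: -427; y=9: -580.
Profit is highest at y = 0. Equivalently, the lowest AVC in the table is 15/2 ≈ $7.50 at y = 2, and P = $4 falls below it — price never covers variable cost, so the firm shuts down and loses only its fixed cost.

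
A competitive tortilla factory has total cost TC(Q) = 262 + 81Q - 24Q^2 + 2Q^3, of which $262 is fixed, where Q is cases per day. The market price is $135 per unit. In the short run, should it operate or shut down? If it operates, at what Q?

Produce at Q = 9

Strip out fixed cost: VC = 81Q - 24Q^2 + 2Q^3. Then AVC = 81 - 24Q + 2Q^2 and MC = 81 - 48Q + 6Q^2.
AVC is minimized where dAVC/dQ = -24 + 4Q = 0, at Q = 6; min AVC = 81 - 24·6 + 2·6^2 = $9.
P = $135 exceeds min AVC = $9, so the firm stays open.
Set P = MC: 135 = 81 - 48Q + 6Q^2 → -54 - 48Q + 6Q^2 = 0. The roots are Q = -1 and Q = 9; the profit-maximizing output is on the rising part of MC, so Q* = 9.
Check: AVC at Q = 9 is $27 ≤ P, so revenue covers variable cost.
Profit = P·Q − TC = 135·9 − 505 = $710.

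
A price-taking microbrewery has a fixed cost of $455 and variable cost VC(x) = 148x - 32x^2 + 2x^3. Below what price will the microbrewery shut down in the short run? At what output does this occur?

The shutdown price is the minimum of AVC. VC = 148x - 32x^2 + 2x^3, so AVC = 148 - 32x + 2x^2.
dAVC/dx = -32 + 4x = 0 gives x = 8. min AVC = 148 - 32·8 + 2·8^2 = 20.
The firm shuts down for any P below $20.

$20 per unit, at x = 8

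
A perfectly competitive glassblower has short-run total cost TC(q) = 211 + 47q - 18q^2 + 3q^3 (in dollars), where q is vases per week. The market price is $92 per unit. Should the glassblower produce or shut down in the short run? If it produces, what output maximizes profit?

Strip out fixed cost: VC = 47q - 18q^2 + 3q^3. Then AVC = 47 - 18q + 3q^2 and MC = 47 - 36q + 9q^2.
AVC is minimized where dAVC/dq = -18 + 6q = 0, at q = 3; min AVC = 47 - 18·3 + 3·3^2 = $20.
Since P = $92 ≥ min AVC = $20, price covers variable cost and the firm should produce.
P = MC gives -45 - 36q + 9q^2 = 0, with roots -1 and 5. Take the larger (rising MC): q* = 5.
Check: AVC at q = 5 is $32 ≤ P, so revenue covers variable cost.
Profit = P·q − TC = 92·5 − 371 = $89.

Produce at q = 5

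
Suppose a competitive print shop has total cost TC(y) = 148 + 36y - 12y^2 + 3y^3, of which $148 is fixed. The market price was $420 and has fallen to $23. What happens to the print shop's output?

MC = 36 - 24y + 9y^2; the shutdown threshold is min AVC = $24 (at y = 2).
With P = $420 above the shutdown price, P = MC gives y = 8.
At P = $23 < min AVC = $24, price no longer covers variable cost at any output, so the firm shuts down: y = 0.

Output falls from 8 to 0 (the firm shuts down)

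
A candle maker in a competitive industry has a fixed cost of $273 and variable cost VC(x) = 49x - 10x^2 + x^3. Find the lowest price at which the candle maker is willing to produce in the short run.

Short-run supply begins at min AVC. From VC = 49x - 10x^2 + x^3, AVC = 49 - 10x + x^2.
dAVC/dx = -10 + 2x = 0 gives x = 5. min AVC = 49 - 10·5 + 5^2 = 24.
For P < $24 the firm produces nothing.

$24 per unit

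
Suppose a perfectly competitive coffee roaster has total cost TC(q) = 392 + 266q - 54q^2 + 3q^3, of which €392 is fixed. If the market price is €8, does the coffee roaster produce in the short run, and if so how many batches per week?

Shut down

Strip out fixed cost: VC = 266q - 54q^2 + 3q^3. Then AVC = 266 - 54q + 3q^2 and MC = 266 - 108q + 9q^2.
AVC hits its minimum where MC = AVC, at q = 9, giving min AVC = 266 - 54·9 + 3·9^2 = €23.
Since P = €8 < min AVC = €23, price fails to cover variable cost at any output.
Shutting down limits the loss to fixed cost, €392.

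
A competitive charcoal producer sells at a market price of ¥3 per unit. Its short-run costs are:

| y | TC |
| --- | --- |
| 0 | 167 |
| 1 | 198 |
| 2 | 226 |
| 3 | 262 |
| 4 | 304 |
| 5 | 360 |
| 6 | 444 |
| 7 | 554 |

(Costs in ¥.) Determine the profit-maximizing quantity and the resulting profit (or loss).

y = 0 (shut down); profit = -¥167

Compute π = P·y − TC at each output: y=0: -167; y=1: -195; y=2: -220; y=3: -253; y=4: -292; y=5: -345; y=6: -426; y=7: -533.
Profit is highest at y = 0. Equivalently, the lowest AVC in the table is 59/2 ≈ ¥29.50 at y = 2, and P = ¥3 falls below it — price never covers variable cost, so the firm shuts down and loses only its fixed cost.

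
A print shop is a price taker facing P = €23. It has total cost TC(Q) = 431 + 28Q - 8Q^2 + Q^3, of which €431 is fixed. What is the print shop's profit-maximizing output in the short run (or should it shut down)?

Produce at Q = 5

Strip out fixed cost: VC = 28Q - 8Q^2 + Q^3. Then AVC = 28 - 8Q + Q^2 and MC = 28 - 16Q + 3Q^2.
The AVC parabola has its vertex at Q = 8/2 = 4, where AVC = 28 - 8·4 + 4^2 = €12.
Since P = €23 ≥ min AVC = €12, price covers variable cost and the firm should produce.
Solving P = MC: 5 - 16Q + 3Q^2 = 0 ⇒ Q = 1/3 or 5. On the upward-sloping branch, Q* = 5.
Check: AVC at Q = 5 is €13 ≤ P, so revenue covers variable cost.
Profit = P·Q − TC = 23·5 − 496 = -€381, a loss, but smaller than the €431 fixed cost the firm would lose by shutting down.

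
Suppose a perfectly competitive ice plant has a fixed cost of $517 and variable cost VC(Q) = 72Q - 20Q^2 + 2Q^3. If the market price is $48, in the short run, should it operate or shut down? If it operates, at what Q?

From TC, MC = TC'(Q) = 72 - 40Q + 6Q^2 and AVC = VC/Q = 72 - 20Q + 2Q^2.
The AVC parabola has its vertex at Q = 20/4 = 5, where AVC = 72 - 20·5 + 2·5^2 = $22.
Because $48 ≥ $22, revenue can cover variable cost; the firm operates.
P = MC gives 24 - 40Q + 6Q^2 = 0, with roots 2/3 and 6. Take the larger (rising MC): Q* = 6.
Check: AVC at Q = 6 is $24 ≤ P, so revenue covers variable cost.
Profit = P·Q − TC = 48·6 − 661 = -$373, a loss, but smaller than the $517 fixed cost the firm would lose by shutting down.

Produce at Q = 6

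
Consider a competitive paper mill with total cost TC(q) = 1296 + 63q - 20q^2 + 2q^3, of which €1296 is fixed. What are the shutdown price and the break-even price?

Shutdown price = €13; break-even price = €189

Shutdown price = min AVC. AVC = 63 - 20q + 2q^2, with vertex at q = 5 and minimum €13.
ATC = 1296/q + 63 - 20q + 2q^2. Setting dATC/dq = −1296/q^2 − 20 + 4q = 0 gives q = 9 (since 4·9^3 − 20·9^2 = 1296).
min ATC = 1296/9 + 63 − 20·9 + 2·9^2 = €189. That is the break-even price.
Between these two prices the firm operates at a loss; above €189 it earns a profit.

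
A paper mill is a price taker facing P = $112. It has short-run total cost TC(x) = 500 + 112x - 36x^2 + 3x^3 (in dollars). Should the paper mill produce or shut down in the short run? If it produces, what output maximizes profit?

Produce at x = 8

Variable cost is VC = 112x - 36x^2 + 3x^3, so AVC = VC/x = 112 - 36x + 3x^2 and MC = dTC/dx = 112 - 72x + 9x^2.
AVC is minimized where dAVC/dx = -36 + 6x = 0, at x = 6; min AVC = 112 - 36·6 + 3·6^2 = $4.
Since P = $112 ≥ min AVC = $4, price covers variable cost and the firm should produce.
P = MC gives -72x + 9x^2 = 0, with roots 0 and 8. Take the larger (rising MC): x* = 8.
Check: AVC at x = 8 is $16 ≤ P, so revenue covers variable cost.
Profit = P·x − TC = 112·8 − 628 = $268.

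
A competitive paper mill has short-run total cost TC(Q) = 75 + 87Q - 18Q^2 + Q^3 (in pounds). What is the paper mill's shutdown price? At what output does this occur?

Short-run supply begins at min AVC. From VC = 87Q - 18Q^2 + Q^3, AVC = 87 - 18Q + Q^2.
dAVC/dQ = -18 + 2Q = 0 gives Q = 9. min AVC = 87 - 18·9 + 9^2 = 6.
For P < £6 the firm produces nothing.

£6 per unit, at Q = 9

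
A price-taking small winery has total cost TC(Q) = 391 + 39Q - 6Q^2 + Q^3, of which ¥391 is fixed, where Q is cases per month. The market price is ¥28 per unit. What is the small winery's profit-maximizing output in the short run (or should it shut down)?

Variable cost is VC = 39Q - 6Q^2 + Q^3, so AVC = VC/Q = 39 - 6Q + Q^2 and MC = dTC/dQ = 39 - 12Q + 3Q^2.
AVC hits its minimum where MC = AVC, at Q = 3, giving min AVC = 39 - 6·3 + 3^2 = ¥30.
Since P = ¥28 < min AVC = ¥30, price fails to cover variable cost at any output.
Shutting down limits the loss to fixed cost, ¥391.

Shut down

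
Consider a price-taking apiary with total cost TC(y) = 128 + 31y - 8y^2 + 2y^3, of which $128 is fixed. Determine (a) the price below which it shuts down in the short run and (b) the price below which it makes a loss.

Shutdown price = $23; break-even price = $63

Shutdown price = min AVC. AVC = 31 - 8y + 2y^2, with vertex at y = 2 and minimum $23.
ATC = 128/y + 31 - 8y + 2y^2. Setting dATC/dy = −128/y^2 − 8 + 4y = 0 gives y = 4 (since 4·4^3 − 8·4^2 = 128).
min ATC = 128/4 + 31 − 8·4 + 2·4^2 = $63. That is the break-even price.
For $23 ≤ P < $63 the firm produces at a loss; below $23 it shuts down.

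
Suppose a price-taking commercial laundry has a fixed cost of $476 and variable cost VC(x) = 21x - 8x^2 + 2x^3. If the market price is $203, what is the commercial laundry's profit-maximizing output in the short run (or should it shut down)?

Variable cost is VC = 21x - 8x^2 + 2x^3, so AVC = VC/x = 21 - 8x + 2x^2 and MC = dTC/dx = 21 - 16x + 6x^2.
The AVC parabola has its vertex at x = 8/4 = 2, where AVC = 21 - 8·2 + 2·2^2 = $13.
Because $203 ≥ $13, revenue can cover variable cost; the firm operates.
Solving P = MC: -182 - 16x + 6x^2 = 0 ⇒ x = -13/3 or 7. On the upward-sloping branch, x* = 7.
Check: AVC at x = 7 is $63 ≤ P, so revenue covers variable cost.
Profit = P·x − TC = 203·7 − 917 = $504.

Produce at x = 7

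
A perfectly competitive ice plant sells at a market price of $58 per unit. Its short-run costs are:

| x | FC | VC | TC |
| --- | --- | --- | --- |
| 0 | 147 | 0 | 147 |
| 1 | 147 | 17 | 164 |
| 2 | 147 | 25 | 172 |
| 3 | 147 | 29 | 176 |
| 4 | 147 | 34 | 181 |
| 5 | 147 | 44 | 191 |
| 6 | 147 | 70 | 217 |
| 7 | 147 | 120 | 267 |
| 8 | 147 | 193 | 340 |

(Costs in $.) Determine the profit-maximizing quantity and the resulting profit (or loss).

x = 7; profit = $139

Tabulate TR − TC: x=0: -147; x=1: -106; x=2: -56; x=3: -2; x=4: 51; x=5: 99; x=6: 131; x=7: 139; x=8: 124.
Profit is maximized at x = 7. AVC there is 120/7 = $17.14 ≤ P, so producing beats shutting down (which would give -$147).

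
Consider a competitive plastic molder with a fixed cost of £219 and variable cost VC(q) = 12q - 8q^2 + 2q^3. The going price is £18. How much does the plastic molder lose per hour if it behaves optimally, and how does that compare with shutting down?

Profit = -£183 at q = 3

AVC = 12 - 8q + 2q^2; min AVC = £4 at q = 2. Since P = £18 ≥ min AVC, the firm produces.
MC = 12 - 16q + 6q^2. Setting P = MC and taking the root on the rising branch gives q* = 3.
TR = 18·3 = 54. TC = 219 + 18 = 237. Profit = 54 − 237 = -£183.
That loss of £183 beats the £219 the firm would lose by shutting down; producing recovers £36 of fixed cost.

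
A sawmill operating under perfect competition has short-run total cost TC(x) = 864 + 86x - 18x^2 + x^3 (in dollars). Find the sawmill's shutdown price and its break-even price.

Shutdown price = $5; break-even price = $86

AVC = 86 - 18x + x^2; minimized at x = 9, giving min AVC = $5. That is the shutdown price.
ATC = 864/x + 86 - 18x + x^2. Setting dATC/dx = −864/x^2 − 18 + 2x = 0 gives x = 12 (since 2·12^3 − 18·12^2 = 864).
min ATC = 864/12 + 86 − 18·12 + 12^2 = $86. That is the break-even price.
Between these two prices the firm operates at a loss; above $86 it earns a profit.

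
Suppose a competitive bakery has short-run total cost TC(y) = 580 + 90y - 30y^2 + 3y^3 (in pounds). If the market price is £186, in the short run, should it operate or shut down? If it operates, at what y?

Produce at y = 8

Variable cost is VC = 90y - 30y^2 + 3y^3, so AVC = VC/y = 90 - 30y + 3y^2 and MC = dTC/dy = 90 - 60y + 9y^2.
The AVC parabola has its vertex at y = 30/6 = 5, where AVC = 90 - 30·5 + 3·5^2 = £15.
P = £186 exceeds min AVC = £15, so the firm stays open.
Set P = MC: 186 = 90 - 60y + 9y^2 → -96 - 60y + 9y^2 = 0. The roots are y = -4/3 and y = 8; the profit-maximizing output is on the rising part of MC, so y* = 8.
Check: AVC at y = 8 is £42 ≤ P, so revenue covers variable cost.
Profit = P·y − TC = 186·8 − 916 = £572.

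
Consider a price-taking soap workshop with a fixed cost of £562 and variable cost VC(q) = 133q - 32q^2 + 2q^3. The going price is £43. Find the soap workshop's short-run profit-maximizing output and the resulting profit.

Profit = -£238 at q = 9

AVC = 133 - 32q + 2q^2 has its minimum £5 at q = 8; price £43 clears that bar, so the firm operates.
With MC = 133 - 64q + 6q^2, P = MC on the upward-sloping part at q* = 9.
TR = 43·9 = 387. TC = 562 + 63 = 625. Profit = 387 − 625 = -£238.
That loss of £238 beats the £562 the firm would lose by shutting down; producing recovers £324 of fixed cost.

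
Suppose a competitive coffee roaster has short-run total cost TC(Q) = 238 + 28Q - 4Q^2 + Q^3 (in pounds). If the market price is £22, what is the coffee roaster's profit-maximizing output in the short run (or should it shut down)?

Strip out fixed cost: VC = 28Q - 4Q^2 + Q^3. Then AVC = 28 - 4Q + Q^2 and MC = 28 - 8Q + 3Q^2.
AVC is minimized where dAVC/dQ = -4 + 2Q = 0, at Q = 2; min AVC = 28 - 4·2 + 2^2 = £24.
Since P = £22 < min AVC = £24, price fails to cover variable cost at any output.
Best response: produce nothing and absorb the £238 fixed cost.

Shut down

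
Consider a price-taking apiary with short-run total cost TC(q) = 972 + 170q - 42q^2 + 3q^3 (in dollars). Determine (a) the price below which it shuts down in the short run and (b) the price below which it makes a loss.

AVC = 170 - 42q + 3q^2; minimized at q = 7, giving min AVC = $23. That is the shutdown price.
ATC = 972/q + 170 - 42q + 3q^2. Setting dATC/dq = −972/q^2 − 42 + 6q = 0 gives q = 9 (since 6·9^3 − 42·9^2 = 972).
min ATC = 972/9 + 170 − 42·9 + 3·9^2 = $143. That is the break-even price.
For $23 ≤ P < $143 the firm produces at a loss; below $23 it shuts down.

Shutdown price = $23; break-even price = $143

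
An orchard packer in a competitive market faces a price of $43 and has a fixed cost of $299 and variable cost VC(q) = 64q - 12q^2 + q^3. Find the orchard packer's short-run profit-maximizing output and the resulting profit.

Profit = -$201 at q = 7

AVC = 64 - 12q + q^2; min AVC = $28 at q = 6. Since P = $43 ≥ min AVC, the firm produces.
MC = 64 - 24q + 3q^2. Setting P = MC and taking the root on the rising branch gives q* = 7.
TR = 43·7 = 301. TC = 299 + 203 = 502. Profit = 301 − 502 = -$201.
Shutting down would mean losing the fixed cost of $299, so operating at a loss of $201 is better by $98.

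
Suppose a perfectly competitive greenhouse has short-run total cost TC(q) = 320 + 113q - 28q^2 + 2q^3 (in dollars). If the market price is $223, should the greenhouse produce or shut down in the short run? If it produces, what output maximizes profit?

Variable cost is VC = 113q - 28q^2 + 2q^3, so AVC = VC/q = 113 - 28q + 2q^2 and MC = dTC/dq = 113 - 56q + 6q^2.
AVC hits its minimum where MC = AVC, at q = 7, giving min AVC = 113 - 28·7 + 2·7^2 = $15.
P = $223 exceeds min AVC = $15, so the firm stays open.
P = MC gives -110 - 56q + 6q^2 = 0, with roots -5/3 and 11. Take the larger (rising MC): q* = 11.
Check: AVC at q = 11 is $47 ≤ P, so revenue covers variable cost.
Profit = P·q − TC = 223·11 − 837 = $1616.

Produce at q = 11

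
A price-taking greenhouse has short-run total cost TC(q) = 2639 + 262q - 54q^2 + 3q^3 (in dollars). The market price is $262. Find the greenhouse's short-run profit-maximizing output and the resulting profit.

Profit = -$47 at q = 12

AVC = 262 - 54q + 3q^2 has its minimum $19 at q = 9; price $262 clears that bar, so the firm operates.
With MC = 262 - 108q + 9q^2, P = MC on the upward-sloping part at q* = 12.
TR = 262·12 = 3144. TC = 2639 + 552 = 3191. Profit = 3144 − 3191 = -$47.
That loss of $47 beats the $2639 the firm would lose by shutting down; producing recovers $2592 of fixed cost.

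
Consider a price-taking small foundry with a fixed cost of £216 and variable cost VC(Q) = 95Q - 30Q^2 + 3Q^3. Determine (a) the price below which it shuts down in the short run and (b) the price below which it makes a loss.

Shutdown price = £20; break-even price = £59

Shutdown price = min AVC. AVC = 95 - 30Q + 3Q^2, with vertex at Q = 5 and minimum £20.
ATC = 216/Q + 95 - 30Q + 3Q^2. Setting dATC/dQ = −216/Q^2 − 30 + 6Q = 0 gives Q = 6 (since 6·6^3 − 30·6^2 = 216).
min ATC = 216/6 + 95 − 30·6 + 3·6^2 = £59. That is the break-even price.
Between these two prices the firm operates at a loss; above £59 it earns a profit.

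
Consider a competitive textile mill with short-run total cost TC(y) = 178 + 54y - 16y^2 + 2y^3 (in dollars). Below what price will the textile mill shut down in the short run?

$22 per unit

The shutdown price is the minimum of AVC. VC = 54y - 16y^2 + 2y^3, so AVC = 54 - 16y + 2y^2.
At the minimum of AVC, MC = AVC. MC = 54 - 32y + 6y^2; setting MC = AVC gives 4y^2 - 16y = 0, so y = 4. min AVC = 22.
So the shutdown price is $22.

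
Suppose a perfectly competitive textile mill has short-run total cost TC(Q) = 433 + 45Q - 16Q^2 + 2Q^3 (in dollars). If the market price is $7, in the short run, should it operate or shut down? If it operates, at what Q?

Shut down

Strip out fixed cost: VC = 45Q - 16Q^2 + 2Q^3. Then AVC = 45 - 16Q + 2Q^2 and MC = 45 - 32Q + 6Q^2.
AVC is minimized where dAVC/dQ = -16 + 4Q = 0, at Q = 4; min AVC = 45 - 16·4 + 2·4^2 = $13.
Since P = $7 < min AVC = $13, price fails to cover variable cost at any output.
The firm minimizes its loss by shutting down and losing only its fixed cost of $433.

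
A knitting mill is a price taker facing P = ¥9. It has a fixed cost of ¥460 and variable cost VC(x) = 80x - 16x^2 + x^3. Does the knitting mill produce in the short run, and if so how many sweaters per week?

Shut down

Variable cost is VC = 80x - 16x^2 + x^3, so AVC = VC/x = 80 - 16x + x^2 and MC = dTC/dx = 80 - 32x + 3x^2.
AVC is minimized where dAVC/dx = -16 + 2x = 0, at x = 8; min AVC = 80 - 16·8 + 8^2 = ¥16.
Since P = ¥9 < min AVC = ¥16, price fails to cover variable cost at any output.
Shutting down limits the loss to fixed cost, ¥460.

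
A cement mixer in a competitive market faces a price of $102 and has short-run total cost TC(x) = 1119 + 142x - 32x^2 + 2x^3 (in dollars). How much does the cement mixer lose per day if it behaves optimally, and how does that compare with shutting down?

AVC = 142 - 32x + 2x^2 has its minimum $14 at x = 8; price $102 clears that bar, so the firm operates.
MC = 142 - 64x + 6x^2. Setting P = MC and taking the root on the rising branch gives x* = 10.
TR = 102·10 = 1020. TC = 1119 + 220 = 1339. Profit = 1020 − 1339 = -$319.
By producing, the firm covers all variable cost plus $800 of fixed cost; shutting down would lose the full $1119.

Profit = -$319 at x = 10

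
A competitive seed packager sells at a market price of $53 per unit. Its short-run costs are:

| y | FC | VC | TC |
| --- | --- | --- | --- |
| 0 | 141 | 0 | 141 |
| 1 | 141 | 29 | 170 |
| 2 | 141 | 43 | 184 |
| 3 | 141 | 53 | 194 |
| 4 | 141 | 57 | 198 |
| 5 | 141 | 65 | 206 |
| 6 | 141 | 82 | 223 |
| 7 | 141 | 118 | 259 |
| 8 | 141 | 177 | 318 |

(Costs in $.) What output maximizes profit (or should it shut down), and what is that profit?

y = 7; profit = $112

Compute π = P·y − TC at each output: y=0: -141; y=1: -117; y=2: -78; y=3: -35; y=4: 14; y=5: 59; y=6: 95; y=7: 112; y=8: 106.
Profit is maximized at y = 7. AVC there is 118/7 = $16.86 ≤ P, so producing beats shutting down (which would give -$141).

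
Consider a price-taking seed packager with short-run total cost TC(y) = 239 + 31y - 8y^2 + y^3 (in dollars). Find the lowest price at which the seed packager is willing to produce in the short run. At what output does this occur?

Short-run supply begins at min AVC. From VC = 31y - 8y^2 + y^3, AVC = 31 - 8y + y^2.
dAVC/dy = -8 + 2y = 0 gives y = 4. min AVC = 31 - 8·4 + 4^2 = 15.
So the shutdown price is $15.

$15 per unit, at y = 4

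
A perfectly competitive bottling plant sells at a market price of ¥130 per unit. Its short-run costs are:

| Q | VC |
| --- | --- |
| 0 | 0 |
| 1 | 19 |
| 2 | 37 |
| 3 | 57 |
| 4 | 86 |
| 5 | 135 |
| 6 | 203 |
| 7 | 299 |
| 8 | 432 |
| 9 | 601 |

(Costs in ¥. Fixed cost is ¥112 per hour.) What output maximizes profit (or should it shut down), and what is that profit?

Tabulate TR − TC: Q=0: -112; Q=1: -1; Q=2: 111; Q=3: 221; Q=4: 322; Q=5: 403; Q=6: 465; Q=7: 499; Q=8: 496; Q=9: 457.
Profit is maximized at Q = 7. AVC there is 299/7 = ¥42.71 ≤ P, so producing beats shutting down (which would give -¥112).

Q = 7; profit = ¥499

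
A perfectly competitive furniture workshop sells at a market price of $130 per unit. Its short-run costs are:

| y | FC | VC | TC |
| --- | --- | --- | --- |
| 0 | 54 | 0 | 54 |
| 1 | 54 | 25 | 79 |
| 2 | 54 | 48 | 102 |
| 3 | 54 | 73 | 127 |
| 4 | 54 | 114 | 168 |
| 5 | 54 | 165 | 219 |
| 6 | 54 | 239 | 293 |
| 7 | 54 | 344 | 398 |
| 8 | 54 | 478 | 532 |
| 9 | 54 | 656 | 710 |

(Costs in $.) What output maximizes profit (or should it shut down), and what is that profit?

y = 7; profit = $512

Compute π = P·y − TC at each output: y=0: -54; y=1: 51; y=2: 158; y=3: 263; y=4: 352; y=5: 431; y=6: 487; y=7: 512; y=8: 508; y=9: 460.
Profit is maximized at y = 7. AVC there is 344/7 = $49.14 ≤ P, so producing beats shutting down (which would give -$54).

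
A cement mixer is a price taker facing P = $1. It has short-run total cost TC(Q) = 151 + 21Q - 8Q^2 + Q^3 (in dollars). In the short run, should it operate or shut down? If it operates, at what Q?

Strip out fixed cost: VC = 21Q - 8Q^2 + Q^3. Then AVC = 21 - 8Q + Q^2 and MC = 21 - 16Q + 3Q^2.
The AVC parabola has its vertex at Q = 8/2 = 4, where AVC = 21 - 8·4 + 4^2 = $5.
With P < min AVC ($1 < $5), every unit sold adds to the loss.
Best response: produce nothing and absorb the $151 fixed cost.

Shut down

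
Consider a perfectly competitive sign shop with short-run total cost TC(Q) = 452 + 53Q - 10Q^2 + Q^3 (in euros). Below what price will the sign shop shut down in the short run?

€28 per unit

Short-run supply begins at min AVC. From VC = 53Q - 10Q^2 + Q^3, AVC = 53 - 10Q + Q^2.
dAVC/dQ = -10 + 2Q = 0 gives Q = 5. min AVC = 53 - 10·5 + 5^2 = 28.
For P < €28 the firm produces nothing.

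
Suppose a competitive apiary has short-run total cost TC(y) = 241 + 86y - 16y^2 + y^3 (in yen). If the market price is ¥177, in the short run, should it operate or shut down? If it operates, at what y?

Variable cost is VC = 86y - 16y^2 + y^3, so AVC = VC/y = 86 - 16y + y^2 and MC = dTC/dy = 86 - 32y + 3y^2.
The AVC parabola has its vertex at y = 16/2 = 8, where AVC = 86 - 16·8 + 8^2 = ¥22.
P = ¥177 exceeds min AVC = ¥22, so the firm stays open.
Set P = MC: 177 = 86 - 32y + 3y^2 → -91 - 32y + 3y^2 = 0. The roots are y = -7/3 and y = 13; the profit-maximizing output is on the rising part of MC, so y* = 13.
Check: AVC at y = 13 is ¥47 ≤ P, so revenue covers variable cost.
Profit = P·y − TC = 177·13 − 852 = ¥1449.

Produce at y = 13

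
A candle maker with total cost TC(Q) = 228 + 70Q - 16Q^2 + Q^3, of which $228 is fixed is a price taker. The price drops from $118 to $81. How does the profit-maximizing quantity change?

Output falls from 12 to 11

AVC = 70 - 16Q + Q^2, minimized at Q = 8 where min AVC = $6. MC = 70 - 32Q + 3Q^2.
With P = $118 above the shutdown price, P = MC gives Q = 12.
At P = $81 ≥ min AVC, set P = MC: Q = 11. The firm stays open but cuts output.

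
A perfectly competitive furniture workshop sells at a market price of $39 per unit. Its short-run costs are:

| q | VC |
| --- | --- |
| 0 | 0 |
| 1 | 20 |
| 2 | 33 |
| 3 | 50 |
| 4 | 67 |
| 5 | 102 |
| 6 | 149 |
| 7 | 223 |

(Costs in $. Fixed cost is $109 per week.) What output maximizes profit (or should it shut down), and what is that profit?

Compute π = P·q − TC at each output: q=0: -109; q=1: -90; q=2: -64; q=3: -42; q=4: -20; q=5: -16; q=6: -24; q=7: -59.
Profit is maximized at q = 5. AVC there is 102/5 = $20.40 ≤ P, so producing beats shutting down (which would give -$109).

q = 5; profit = -$16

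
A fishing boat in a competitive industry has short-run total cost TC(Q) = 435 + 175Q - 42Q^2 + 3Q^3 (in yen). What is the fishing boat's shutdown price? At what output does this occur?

The firm shuts down when price falls below the minimum of average variable cost. AVC = VC/Q = 175 - 42Q + 3Q^2.
At the minimum of AVC, MC = AVC. MC = 175 - 84Q + 9Q^2; setting MC = AVC gives 6Q^2 - 42Q = 0, so Q = 7. min AVC = 28.
The firm shuts down for any P below ¥28.

¥28 per unit, at Q = 7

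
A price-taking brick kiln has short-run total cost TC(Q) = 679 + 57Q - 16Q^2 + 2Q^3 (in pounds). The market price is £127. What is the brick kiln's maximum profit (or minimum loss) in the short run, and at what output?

Profit = -£91 at Q = 7

AVC = 57 - 16Q + 2Q^2; min AVC = £25 at Q = 4. Since P = £127 ≥ min AVC, the firm produces.
With MC = 57 - 32Q + 6Q^2, P = MC on the upward-sloping part at Q* = 7.
TR = 127·7 = 889. TC = 679 + 301 = 980. Profit = 889 − 980 = -£91.
Shutting down would mean losing the fixed cost of £679, so operating at a loss of £91 is better by £588.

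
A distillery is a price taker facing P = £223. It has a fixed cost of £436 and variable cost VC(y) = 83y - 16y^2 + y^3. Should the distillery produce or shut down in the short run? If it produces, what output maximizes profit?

Produce at y = 14

From TC, MC = TC'(y) = 83 - 32y + 3y^2 and AVC = VC/y = 83 - 16y + y^2.
AVC is minimized where dAVC/dy = -16 + 2y = 0, at y = 8; min AVC = 83 - 16·8 + 8^2 = £19.
P = £223 exceeds min AVC = £19, so the firm stays open.
Set P = MC: 223 = 83 - 32y + 3y^2 → -140 - 32y + 3y^2 = 0. The roots are y = -10/3 and y = 14; the profit-maximizing output is on the rising part of MC, so y* = 14.
Check: AVC at y = 14 is £55 ≤ P, so revenue covers variable cost.
Profit = P·y − TC = 223·14 − 1206 = £1916.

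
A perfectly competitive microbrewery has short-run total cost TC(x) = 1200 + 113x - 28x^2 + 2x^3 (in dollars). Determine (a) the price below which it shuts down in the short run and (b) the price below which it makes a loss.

Shutdown price = $15; break-even price = $153

Shutdown price = min AVC. AVC = 113 - 28x + 2x^2, with vertex at x = 7 and minimum $15.
ATC = 1200/x + 113 - 28x + 2x^2. Setting dATC/dx = −1200/x^2 − 28 + 4x = 0 gives x = 10 (since 4·10^3 − 28·10^2 = 1200).
min ATC = 1200/10 + 113 − 28·10 + 2·10^2 = $153. That is the break-even price.
For $15 ≤ P < $153 the firm produces at a loss; below $15 it shuts down.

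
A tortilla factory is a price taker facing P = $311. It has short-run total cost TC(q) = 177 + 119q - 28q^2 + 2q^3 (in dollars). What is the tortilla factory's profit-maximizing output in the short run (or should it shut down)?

Variable cost is VC = 119q - 28q^2 + 2q^3, so AVC = VC/q = 119 - 28q + 2q^2 and MC = dTC/dq = 119 - 56q + 6q^2.
The AVC parabola has its vertex at q = 28/4 = 7, where AVC = 119 - 28·7 + 2·7^2 = $21.
Since P = $311 ≥ min AVC = $21, price covers variable cost and the firm should produce.
Set P = MC: 311 = 119 - 56q + 6q^2 → -192 - 56q + 6q^2 = 0. The roots are q = -8/3 and q = 12; the profit-maximizing output is on the rising part of MC, so q* = 12.
Check: AVC at q = 12 is $71 ≤ P, so revenue covers variable cost.
Profit = P·q − TC = 311·12 − 1029 = $2703.

Produce at q = 12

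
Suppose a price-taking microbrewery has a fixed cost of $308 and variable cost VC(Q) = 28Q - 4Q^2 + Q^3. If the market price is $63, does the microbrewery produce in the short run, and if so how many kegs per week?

From TC, MC = TC'(Q) = 28 - 8Q + 3Q^2 and AVC = VC/Q = 28 - 4Q + Q^2.
The AVC parabola has its vertex at Q = 4/2 = 2, where AVC = 28 - 4·2 + 2^2 = $24.
P = $63 exceeds min AVC = $24, so the firm stays open.
Solving P = MC: -35 - 8Q + 3Q^2 = 0 ⇒ Q = -7/3 or 5. On the upward-sloping branch, Q* = 5.
Check: AVC at Q = 5 is $33 ≤ P, so revenue covers variable cost.
Profit = P·Q − TC = 63·5 − 473 = -$158, a loss, but smaller than the $308 fixed cost the firm would lose by shutting down.

Produce at Q = 5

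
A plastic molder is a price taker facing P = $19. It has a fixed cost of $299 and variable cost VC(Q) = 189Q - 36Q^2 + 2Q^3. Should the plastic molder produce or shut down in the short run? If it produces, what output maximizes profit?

Strip out fixed cost: VC = 189Q - 36Q^2 + 2Q^3. Then AVC = 189 - 36Q + 2Q^2 and MC = 189 - 72Q + 6Q^2.
AVC hits its minimum where MC = AVC, at Q = 9, giving min AVC = 189 - 36·9 + 2·9^2 = $27.
With P < min AVC ($19 < $27), every unit sold adds to the loss.
Best response: produce nothing and absorb the $299 fixed cost.

Shut down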